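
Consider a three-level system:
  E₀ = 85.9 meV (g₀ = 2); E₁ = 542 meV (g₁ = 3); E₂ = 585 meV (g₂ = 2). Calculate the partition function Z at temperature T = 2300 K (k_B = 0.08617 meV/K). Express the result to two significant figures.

Z = 1.6

k_BT = 0.08617 × 2300 K = 198.2 meV.
Eᵢ/kT = 0.4334, 2.735, 2.952.
Z = Σ gᵢe^(−Eᵢ/kT) = 2·e^(−0.4334) + 3·e^(−2.735) + 2·e^(−2.952) = 1.297 + 0.1947 + 0.1045 = 1.596.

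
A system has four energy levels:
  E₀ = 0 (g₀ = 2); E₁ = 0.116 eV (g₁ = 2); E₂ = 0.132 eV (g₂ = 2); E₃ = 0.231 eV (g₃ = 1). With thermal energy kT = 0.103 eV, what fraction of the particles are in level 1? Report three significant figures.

Eᵢ/kT = 0, 1.1262, 1.2816, 2.2427.
Z = Σ gᵢe^(−Eᵢ/kT) = 2·e^(−0) + 2·e^(−1.1262) + 2·e^(−1.2816) + 1·e^(−2.2427) = 2.0000 + 0.64853 + 0.55519 + 0.10617 = 3.3099.
P₁ = g₁ e^(−E₁/kT) / Z = 0.64853/3.3099 = 0.196.

0.196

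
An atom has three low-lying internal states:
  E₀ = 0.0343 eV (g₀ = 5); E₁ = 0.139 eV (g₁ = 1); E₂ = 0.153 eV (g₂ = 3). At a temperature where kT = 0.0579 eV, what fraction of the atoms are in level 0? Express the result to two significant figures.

0.90

Eᵢ/kT = 0.5924, 2.401, 2.642.
Z = Σ gᵢe^(−Eᵢ/kT) = 5·e^(−0.5924) + 1·e^(−2.401) + 3·e^(−2.642) = 2.765 + 0.09063 + 0.2137 = 3.069.
P₀ = g₀ e^(−E₀/kT) / Z = 2.765/3.069 = 0.90.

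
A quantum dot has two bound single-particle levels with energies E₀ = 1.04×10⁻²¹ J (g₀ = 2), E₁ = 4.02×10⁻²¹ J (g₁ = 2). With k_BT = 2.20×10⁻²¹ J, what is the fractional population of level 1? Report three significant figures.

0.205

Eᵢ/kT = 0.47273, 1.8273.
Z = Σ gᵢe^(−Eᵢ/kT) = 2·e^(−0.47273) + 2·e^(−1.8273) = 1.2466 + 0.32169 = 1.5683.
P₁ = g₁ e^(−E₁/kT) / Z = 0.32169/1.5683 = 0.205.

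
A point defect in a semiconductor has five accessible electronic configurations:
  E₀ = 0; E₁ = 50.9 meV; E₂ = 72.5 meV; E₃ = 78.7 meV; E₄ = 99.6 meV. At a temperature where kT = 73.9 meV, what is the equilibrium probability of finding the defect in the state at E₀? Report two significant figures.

0.40

Eᵢ/kT = 0, 0.6888, 0.9811, 1.065, 1.348.
Z = Σ e^(−Eᵢ/kT) = e^(−0) + e^(−0.6888) + e^(−0.9811) + e^(−1.065) + e^(−1.348) = 1.000 + 0.5022 + 0.3749 + 0.3447 + 0.2598 = 2.482.
P₀ = e^(−E₀/kT) / Z = 1.000/2.482 = 0.40.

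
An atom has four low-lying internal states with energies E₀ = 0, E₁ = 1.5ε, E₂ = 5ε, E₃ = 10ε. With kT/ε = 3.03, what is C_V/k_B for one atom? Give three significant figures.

Eᵢ/kT = 0, 0.49505, 1.6502, 3.3003.
Z = Σ e^(−Eᵢ/kT) = e^(−0) + e^(−0.49505) + e^(−1.6502) + e^(−3.3003) = 1.0000 + 0.60954 + 0.19201 + 0.036872 = 1.8384.
⟨E⟩ = 1.2201 ε, ⟨E²⟩ = 5.3628 ε².
C_V/k_B = (⟨E²⟩ − ⟨E⟩²)/(kT)² = (5.3628 − 1.4886)/9.1809 = 0.422.

0.422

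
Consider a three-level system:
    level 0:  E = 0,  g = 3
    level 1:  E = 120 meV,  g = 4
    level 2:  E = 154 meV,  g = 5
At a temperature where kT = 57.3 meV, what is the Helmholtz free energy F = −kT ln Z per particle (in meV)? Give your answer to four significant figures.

-76.99 meV

Eᵢ/kT = 0, 2.09424, 2.68761.
Z = Σ gᵢe^(−Eᵢ/kT) = 3·e^(−0) + 4·e^(−2.09424) + 5·e^(−2.68761) = 3.00000 + 0.492655 + 0.340217 = 3.83287.
F = −kT ln Z = −57.3 × ln(3.83287) = −57.3 × 1.34361 = -76.99 meV.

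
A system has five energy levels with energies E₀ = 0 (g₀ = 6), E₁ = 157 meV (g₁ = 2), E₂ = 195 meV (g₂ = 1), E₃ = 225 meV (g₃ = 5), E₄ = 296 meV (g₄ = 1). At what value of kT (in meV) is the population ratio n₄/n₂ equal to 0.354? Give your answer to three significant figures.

n₄/n₂ = (g₄/g₂) exp[−(E₄−E₂)/kT] = 0.354.
⇒ (E₄−E₂)/kT = ln((1/1)/0.354) = ln(2.8249) = 1.0385.
kT = 101 meV / 1.0385 = 97.3 meV.

97.3 meV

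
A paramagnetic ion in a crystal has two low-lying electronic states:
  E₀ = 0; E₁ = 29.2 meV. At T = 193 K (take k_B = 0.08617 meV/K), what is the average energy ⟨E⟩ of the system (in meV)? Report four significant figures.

4.302 meV

k_BT = 0.08617 × 193 K = 16.6308 meV.
Eᵢ/kT = 0, 1.75578.
Z = Σ e^(−Eᵢ/kT) = e^(−0) + e^(−1.75578) = 1.00000 + 0.172772 = 1.17277.
⟨E⟩ = Σ Eᵢ e^(−Eᵢ/kT) / Z = (0·1.00000 + 29.2·0.172772) / 1.17277 = 4.302 meV.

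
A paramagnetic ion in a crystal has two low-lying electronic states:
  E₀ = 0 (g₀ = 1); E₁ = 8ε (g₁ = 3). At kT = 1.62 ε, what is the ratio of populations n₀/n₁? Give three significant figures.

n₀/n₁ = (g₀/g₁) exp[−(E₀−E₁)/kT] = (1/3) × exp(−(-8ε)/(1.62ε)) = (1/3) × exp(4.9383) = 46.5.

46.5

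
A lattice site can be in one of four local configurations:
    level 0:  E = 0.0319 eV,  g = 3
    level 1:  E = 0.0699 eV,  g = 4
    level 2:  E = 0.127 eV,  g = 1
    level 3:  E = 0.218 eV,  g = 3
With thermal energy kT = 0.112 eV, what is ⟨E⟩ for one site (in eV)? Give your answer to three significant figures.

0.0691 eV

Eᵢ/kT = 0.28482, 0.62411, 1.1339, 1.9464.
Z = Σ gᵢe^(−Eᵢ/kT) = 3·e^(−0.28482) + 4·e^(−0.62411) + 1·e^(−1.1339) + 3·e^(−1.9464) = 2.2564 + 2.1430 + 0.32178 + 0.42836 = 5.1495.
⟨E⟩ = Σ Eᵢ gᵢe^(−Eᵢ/kT) / Z = (0.0319·2.2564 + 0.0699·2.1430 + 0.127·0.32178 + 0.218·0.42836) / 5.1495 = 0.0691 eV.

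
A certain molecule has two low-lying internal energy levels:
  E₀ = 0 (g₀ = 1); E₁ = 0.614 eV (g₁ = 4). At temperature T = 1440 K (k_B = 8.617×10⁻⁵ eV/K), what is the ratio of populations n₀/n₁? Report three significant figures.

35.2

k_BT = 8.617×10⁻⁵ × 1440 K = 0.12408 eV.
n₀/n₁ = (g₀/g₁) exp[−(E₀−E₁)/kT] = (1/4) × exp(−(-0.614 eV)/(0.12408 eV)) = (1/4) × exp(4.9484) = 35.2.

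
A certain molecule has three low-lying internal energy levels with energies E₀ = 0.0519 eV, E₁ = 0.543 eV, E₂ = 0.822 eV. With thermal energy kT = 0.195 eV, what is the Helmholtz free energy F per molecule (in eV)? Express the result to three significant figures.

0.0333 eV

Eᵢ/kT = 0.26615, 2.7846, 4.2154.
Z = Σ e^(−Eᵢ/kT) = e^(−0.26615) + e^(−2.7846) + e^(−4.2154) = 0.76632 + 0.061754 + 0.014766 = 0.84284.
F = −kT ln Z = −0.195 × ln(0.84284) = −0.195 × -0.17098 = 0.0333 eV.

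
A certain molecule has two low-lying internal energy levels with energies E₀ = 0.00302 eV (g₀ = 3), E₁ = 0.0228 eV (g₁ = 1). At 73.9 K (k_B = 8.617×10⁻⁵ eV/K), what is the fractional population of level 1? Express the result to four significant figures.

k_BT = 8.617×10⁻⁵ × 73.9 K = 0.00636796 eV.
Eᵢ/kT = 0.474249, 3.58042.
Z = Σ gᵢe^(−Eᵢ/kT) = 3·e^(−0.474249) + 1·e^(−3.58042) = 1.86706 + 0.0278640 = 1.89492.
P₁ = g₁ e^(−E₁/kT) / Z = 0.0278640/1.89492 = 0.01470.

0.01470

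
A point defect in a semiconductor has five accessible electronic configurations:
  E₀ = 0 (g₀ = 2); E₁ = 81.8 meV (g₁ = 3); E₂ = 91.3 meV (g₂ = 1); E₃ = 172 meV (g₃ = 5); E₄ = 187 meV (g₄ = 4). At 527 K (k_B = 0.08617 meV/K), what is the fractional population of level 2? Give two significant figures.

k_BT = 0.08617 × 527 K = 45.41 meV.
Eᵢ/kT = 0, 1.801, 2.011, 3.788, 4.118.
Z = Σ gᵢe^(−Eᵢ/kT) = 2·e^(−0) + 3·e^(−1.801) + 1·e^(−2.011) + 5·e^(−3.788) + 4·e^(−4.118) = 2.000 + 0.4954 + 0.1339 + 0.1132 + 0.06511 = 2.808.
P₂ = g₂ e^(−E₂/kT) / Z = 0.1339/2.808 = 0.048.

0.048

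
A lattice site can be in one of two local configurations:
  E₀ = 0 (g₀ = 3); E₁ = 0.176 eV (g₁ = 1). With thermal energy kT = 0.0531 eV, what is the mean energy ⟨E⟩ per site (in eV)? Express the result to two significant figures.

Eᵢ/kT = 0, 3.315.
Z = Σ gᵢe^(−Eᵢ/kT) = 3·e^(−0) + 1·e^(−3.315) = 3.000 + 0.03633 = 3.036.
⟨E⟩ = Σ Eᵢ gᵢe^(−Eᵢ/kT) / Z = (0·3.000 + 0.176·0.03633) / 3.036 = 0.0021 eV.

0.0021 eV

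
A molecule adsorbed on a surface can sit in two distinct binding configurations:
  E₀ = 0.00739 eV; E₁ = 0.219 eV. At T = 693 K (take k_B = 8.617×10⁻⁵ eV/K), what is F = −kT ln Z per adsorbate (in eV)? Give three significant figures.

0.00569 eV

k_BT = 8.617×10⁻⁵ × 693 K = 0.059716 eV.
Eᵢ/kT = 0.12375, 3.6674.
Z = Σ e^(−Eᵢ/kT) = e^(−0.12375) + e^(−3.6674) = 0.88360 + 0.025543 = 0.90914.
F = −kT ln Z = −0.059716 × ln(0.90914) = −0.059716 × -0.095256 = 0.00569 eV.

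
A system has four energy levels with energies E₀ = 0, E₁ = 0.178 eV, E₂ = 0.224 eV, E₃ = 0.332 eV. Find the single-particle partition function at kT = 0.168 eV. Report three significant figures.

Eᵢ/kT = 0, 1.0595, 1.3333, 1.9762.
Z = Σ e^(−Eᵢ/kT) = e^(−0) + e^(−1.0595) + e^(−1.3333) + e^(−1.9762) = 1.0000 + 0.34663 + 0.26361 + 0.13859 = 1.7488.

Z = 1.75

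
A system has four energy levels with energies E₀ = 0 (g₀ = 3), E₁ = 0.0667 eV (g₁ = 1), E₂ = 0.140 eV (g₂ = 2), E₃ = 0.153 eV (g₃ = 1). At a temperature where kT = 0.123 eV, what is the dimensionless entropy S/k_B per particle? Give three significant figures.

1.82

Eᵢ/kT = 0, 0.54228, 1.1382, 1.2439.
Z = Σ gᵢe^(−Eᵢ/kT) = 3·e^(−0) + 1·e^(−0.54228) + 2·e^(−1.1382) + 1·e^(−1.2439) = 3.0000 + 0.58142 + 0.64079 + 0.28826 = 4.5105.
⟨E⟩ = Σ EᵢPᵢ = 0.038265 eV.
S/k_B = ln Z + ⟨E⟩/kT = ln(4.5105) + 0.038265/0.123 = 1.5064 + 0.31110 = 1.82.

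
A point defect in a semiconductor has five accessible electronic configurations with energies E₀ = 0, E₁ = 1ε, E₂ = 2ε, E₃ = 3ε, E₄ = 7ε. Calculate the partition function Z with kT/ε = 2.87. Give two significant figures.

Z = 2.6

Eᵢ/kT = 0, 0.3484, 0.6969, 1.045, 2.439.
Z = Σ e^(−Eᵢ/kT) = e^(−0) + e^(−0.3484) + e^(−0.6969) + e^(−1.045) + e^(−2.439) = 1.000 + 0.7058 + 0.4981 + 0.3517 + 0.08725 = 2.643.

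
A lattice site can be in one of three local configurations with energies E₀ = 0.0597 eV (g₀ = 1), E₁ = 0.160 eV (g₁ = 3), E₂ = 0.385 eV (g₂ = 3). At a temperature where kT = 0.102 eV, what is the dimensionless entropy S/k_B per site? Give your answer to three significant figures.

1.48

Eᵢ/kT = 0.58529, 1.5686, 3.7745.
Z = Σ gᵢe^(−Eᵢ/kT) = 1·e^(−0.58529) + 3·e^(−1.5686) + 3·e^(−3.7745) = 0.55694 + 0.62501 + 0.068846 = 1.2508.
⟨E⟩ = Σ EᵢPᵢ = 0.12772 eV.
S/k_B = ln Z + ⟨E⟩/kT = ln(1.2508) + 0.12772/0.102 = 0.22378 + 1.2522 = 1.48.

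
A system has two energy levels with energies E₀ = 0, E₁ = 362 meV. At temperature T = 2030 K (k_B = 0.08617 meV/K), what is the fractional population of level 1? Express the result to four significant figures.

k_BT = 0.08617 × 2030 K = 174.925 meV.
Eᵢ/kT = 0, 2.06946.
Z = Σ e^(−Eᵢ/kT) = e^(−0) + e^(−2.06946) = 1.00000 + 0.126254 = 1.12625.
P₁ = e^(−E₁/kT) / Z = 0.126254/1.12625 = 0.1121.

0.1121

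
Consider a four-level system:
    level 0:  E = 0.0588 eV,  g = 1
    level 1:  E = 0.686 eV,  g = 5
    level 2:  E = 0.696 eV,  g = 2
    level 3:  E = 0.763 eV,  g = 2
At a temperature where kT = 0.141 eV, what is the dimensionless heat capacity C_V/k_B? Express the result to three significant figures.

Eᵢ/kT = 0.41702, 4.8652, 4.9362, 5.4113.
Z = Σ gᵢe^(−Eᵢ/kT) = 1·e^(−0.41702) + 5·e^(−4.8652) + 2·e^(−4.9362) + 2·e^(−5.4113) = 0.65901 + 0.038551 + 0.014364 + 0.0089317 = 0.72086.
⟨E⟩ = 0.11376 eV, ⟨E²⟩ = 0.045194 eV².
C_V/k_B = (⟨E²⟩ − ⟨E⟩²)/(kT)² = (0.045194 − 0.012941)/0.019881 = 1.62.

1.62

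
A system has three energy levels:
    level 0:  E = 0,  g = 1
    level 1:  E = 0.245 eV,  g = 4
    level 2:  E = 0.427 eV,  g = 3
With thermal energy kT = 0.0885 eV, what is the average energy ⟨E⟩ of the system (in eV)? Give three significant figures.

0.0563 eV

Eᵢ/kT = 0, 2.7684, 4.8249.
Z = Σ gᵢe^(−Eᵢ/kT) = 1·e^(−0) + 4·e^(−2.7684) + 3·e^(−4.8249) = 1.0000 + 0.25105 + 0.024082 = 1.2751.
⟨E⟩ = Σ Eᵢ gᵢe^(−Eᵢ/kT) / Z = (0·1.0000 + 0.245·0.25105 + 0.427·0.024082) / 1.2751 = 0.0563 eV.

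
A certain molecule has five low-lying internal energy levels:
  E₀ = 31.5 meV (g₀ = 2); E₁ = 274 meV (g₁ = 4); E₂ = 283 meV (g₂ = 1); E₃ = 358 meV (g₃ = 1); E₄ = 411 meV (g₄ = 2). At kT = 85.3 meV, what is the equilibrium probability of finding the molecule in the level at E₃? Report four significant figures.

Eᵢ/kT = 0.369285, 3.21219, 3.31770, 4.19695, 4.81829.
Z = Σ gᵢe^(−Eᵢ/kT) = 2·e^(−0.369285) + 4·e^(−3.21219) + 1·e^(−3.31770) + 1·e^(−4.19695) + 2·e^(−4.81829) = 1.38246 + 0.161073 + 0.0362361 + 0.0150414 + 0.0161612 = 1.61097.
P₃ = g₃ e^(−E₃/kT) / Z = 0.0150414/1.61097 = 0.009337.

0.009337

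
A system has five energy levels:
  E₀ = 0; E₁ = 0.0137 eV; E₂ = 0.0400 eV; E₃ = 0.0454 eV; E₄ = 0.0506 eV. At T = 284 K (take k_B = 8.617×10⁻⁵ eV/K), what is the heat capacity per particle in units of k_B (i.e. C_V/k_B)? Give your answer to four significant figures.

k_BT = 8.617×10⁻⁵ × 284 K = 0.0244723 eV.
Eᵢ/kT = 0, 0.559817, 1.63450, 1.85516, 2.06764.
Z = Σ e^(−Eᵢ/kT) = e^(−0) + e^(−0.559817) + e^(−1.63450) + e^(−1.85516) + e^(−2.06764) = 1.00000 + 0.571314 + 0.195050 + 0.156428 + 0.126484 = 2.04928.
⟨E⟩ = 0.0142152 eV, ⟨E²⟩ = 0.000519977 eV².
C_V/k_B = (⟨E²⟩ − ⟨E⟩²)/(kT)² = (0.000519977 − 0.000202072)/0.000598893 = 0.5308.

0.5308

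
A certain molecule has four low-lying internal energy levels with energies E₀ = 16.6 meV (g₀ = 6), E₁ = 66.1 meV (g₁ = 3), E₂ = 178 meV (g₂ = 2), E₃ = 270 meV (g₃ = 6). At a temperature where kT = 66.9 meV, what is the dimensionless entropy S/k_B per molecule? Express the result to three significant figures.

Eᵢ/kT = 0.24813, 0.98804, 2.6607, 4.0359.
Z = Σ gᵢe^(−Eᵢ/kT) = 6·e^(−0.24813) + 3·e^(−0.98804) + 2·e^(−2.6607) + 6·e^(−4.0359) = 4.6816 + 1.1169 + 0.13980 + 0.10602 = 6.0443.
⟨E⟩ = Σ EᵢPᵢ = 33.925 meV.
S/k_B = ln Z + ⟨E⟩/kT = ln(6.0443) + 33.925/66.9 = 1.7991 + 0.50710 = 2.31.

2.31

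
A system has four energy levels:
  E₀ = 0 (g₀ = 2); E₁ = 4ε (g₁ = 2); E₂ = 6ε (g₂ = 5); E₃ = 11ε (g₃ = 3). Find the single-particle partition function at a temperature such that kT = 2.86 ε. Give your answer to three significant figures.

Eᵢ/kT = 0, 1.3986, 2.0979, 3.8462.
Z = Σ gᵢe^(−Eᵢ/kT) = 2·e^(−0) + 2·e^(−1.3986) + 5·e^(−2.0979) + 3·e^(−3.8462) = 2.0000 + 0.49388 + 0.61357 + 0.064082 = 3.1715.

Z = 3.17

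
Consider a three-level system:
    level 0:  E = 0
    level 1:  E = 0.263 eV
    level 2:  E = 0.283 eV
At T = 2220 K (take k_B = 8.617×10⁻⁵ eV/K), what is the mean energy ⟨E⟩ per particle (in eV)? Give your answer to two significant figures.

k_BT = 8.617×10⁻⁵ × 2220 K = 0.1913 eV.
Eᵢ/kT = 0, 1.375, 1.479.
Z = Σ e^(−Eᵢ/kT) = e^(−0) + e^(−1.375) + e^(−1.479) = 1.000 + 0.2528 + 0.2279 = 1.481.
⟨E⟩ = Σ Eᵢ e^(−Eᵢ/kT) / Z = (0·1.000 + 0.263·0.2528 + 0.283·0.2279) / 1.481 = 0.088 eV.

0.088 eV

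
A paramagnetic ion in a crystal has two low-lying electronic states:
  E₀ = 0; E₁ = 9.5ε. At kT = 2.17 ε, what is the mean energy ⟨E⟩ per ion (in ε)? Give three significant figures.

Eᵢ/kT = 0, 4.3779.
Z = Σ e^(−Eᵢ/kT) = e^(−0) + e^(−4.3779) = 1.0000 + 0.012552 = 1.0126.
⟨E⟩ = Σ Eᵢ e^(−Eᵢ/kT) / Z = (0·1.0000 + 9.5·0.012552) / 1.0126 = 0.118 ε.

0.118 ε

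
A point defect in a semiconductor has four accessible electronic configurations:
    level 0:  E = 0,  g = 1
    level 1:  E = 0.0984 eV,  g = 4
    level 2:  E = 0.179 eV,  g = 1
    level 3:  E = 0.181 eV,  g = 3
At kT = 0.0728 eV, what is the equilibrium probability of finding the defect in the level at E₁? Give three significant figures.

0.437

Eᵢ/kT = 0, 1.3516, 2.4588, 2.4863.
Z = Σ gᵢe^(−Eᵢ/kT) = 1·e^(−0) + 4·e^(−1.3516) + 1·e^(−2.4588) + 3·e^(−2.4863) = 1.0000 + 1.0353 + 0.085538 + 0.24965 = 2.3705.
P₁ = g₁ e^(−E₁/kT) / Z = 1.0353/2.3705 = 0.437.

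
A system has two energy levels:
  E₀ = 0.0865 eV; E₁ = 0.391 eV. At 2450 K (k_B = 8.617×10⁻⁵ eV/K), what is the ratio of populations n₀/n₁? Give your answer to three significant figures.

k_BT = 8.617×10⁻⁵ × 2450 K = 0.21112 eV.
n₀/n₁ = exp[−(E₀−E₁)/kT] = exp(−(-0.3045 eV)/(0.21112 eV)) = exp(1.4423) = 4.23.

4.23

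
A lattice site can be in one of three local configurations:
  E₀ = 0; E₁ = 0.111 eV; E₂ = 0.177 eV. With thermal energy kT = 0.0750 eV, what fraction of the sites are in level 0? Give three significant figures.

0.756

Eᵢ/kT = 0, 1.4800, 2.3600.
Z = Σ e^(−Eᵢ/kT) = e^(−0) + e^(−1.4800) + e^(−2.3600) = 1.0000 + 0.22764 + 0.094420 = 1.3221.
P₀ = e^(−E₀/kT) / Z = 1.0000/1.3221 = 0.756.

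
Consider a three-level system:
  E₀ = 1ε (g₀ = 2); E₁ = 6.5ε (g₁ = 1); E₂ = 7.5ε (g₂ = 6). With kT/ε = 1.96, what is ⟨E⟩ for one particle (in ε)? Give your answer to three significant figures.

Eᵢ/kT = 0.51020, 3.3163, 3.8265.
Z = Σ gᵢe^(−Eᵢ/kT) = 2·e^(−0.51020) + 1·e^(−3.3163) + 6·e^(−3.8265) = 1.2008 + 0.036287 + 0.13071 = 1.3678.
⟨E⟩ = Σ Eᵢ gᵢe^(−Eᵢ/kT) / Z = (1·1.2008 + 6.5·0.036287 + 7.5·0.13071) / 1.3678 = 1.77 ε.

1.77 ε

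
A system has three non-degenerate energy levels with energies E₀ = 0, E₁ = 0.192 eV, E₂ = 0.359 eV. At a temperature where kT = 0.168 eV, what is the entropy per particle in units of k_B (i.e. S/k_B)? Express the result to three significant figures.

Eᵢ/kT = 0, 1.1429, 2.1369.
Z = Σ e^(−Eᵢ/kT) = e^(−0) + e^(−1.1429) + e^(−2.1369) = 1.0000 + 0.31889 + 0.11802 = 1.4369.
⟨E⟩ = Σ EᵢPᵢ = 0.072097 eV.
S/k_B = ln Z + ⟨E⟩/kT = ln(1.4369) + 0.072097/0.168 = 0.36249 + 0.42915 = 0.792.

0.792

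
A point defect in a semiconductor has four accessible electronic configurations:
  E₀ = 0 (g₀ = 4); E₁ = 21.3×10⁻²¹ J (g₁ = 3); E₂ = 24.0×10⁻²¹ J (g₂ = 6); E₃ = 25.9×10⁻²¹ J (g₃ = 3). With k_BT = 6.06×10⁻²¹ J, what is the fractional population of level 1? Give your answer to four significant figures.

0.02102

Eᵢ/kT = 0, 3.51485, 3.96040, 4.27393.
Z = Σ gᵢe^(−Eᵢ/kT) = 4·e^(−0) + 3·e^(−3.51485) + 6·e^(−3.96040) + 3·e^(−4.27393) = 4.00000 + 0.0892568 + 0.114333 + 0.0417808 = 4.24537.
P₁ = g₁ e^(−E₁/kT) / Z = 0.0892568/4.24537 = 0.02102.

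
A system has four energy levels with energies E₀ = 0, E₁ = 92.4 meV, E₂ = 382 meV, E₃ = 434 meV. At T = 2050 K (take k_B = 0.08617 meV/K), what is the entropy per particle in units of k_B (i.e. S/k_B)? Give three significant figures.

1.01

k_BT = 0.08617 × 2050 K = 176.65 meV.
Eᵢ/kT = 0, 0.52307, 2.1625, 2.4568.
Z = Σ e^(−Eᵢ/kT) = e^(−0) + e^(−0.52307) + e^(−2.1625) + e^(−2.4568) = 1.0000 + 0.59270 + 0.11504 + 0.085709 = 1.7934.
⟨E⟩ = Σ EᵢPᵢ = 75.783 meV.
S/k_B = ln Z + ⟨E⟩/kT = ln(1.7934) + 75.783/176.65 = 0.58411 + 0.42900 = 1.01.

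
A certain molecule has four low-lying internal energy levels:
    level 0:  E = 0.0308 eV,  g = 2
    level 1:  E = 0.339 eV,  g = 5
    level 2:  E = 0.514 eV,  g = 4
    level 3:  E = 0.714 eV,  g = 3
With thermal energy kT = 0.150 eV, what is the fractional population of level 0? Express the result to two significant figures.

0.71

Eᵢ/kT = 0.2053, 2.260, 3.427, 4.760.
Z = Σ gᵢe^(−Eᵢ/kT) = 2·e^(−0.2053) + 5·e^(−2.260) + 4·e^(−3.427) + 3·e^(−4.760) = 1.629 + 0.5218 + 0.1299 + 0.02570 = 2.306.
P₀ = g₀ e^(−E₀/kT) / Z = 1.629/2.306 = 0.71.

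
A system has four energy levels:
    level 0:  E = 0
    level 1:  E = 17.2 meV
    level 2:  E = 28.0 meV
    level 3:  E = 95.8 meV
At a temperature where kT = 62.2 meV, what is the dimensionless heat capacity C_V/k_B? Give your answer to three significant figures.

Eᵢ/kT = 0, 0.27653, 0.45016, 1.5402.
Z = Σ e^(−Eᵢ/kT) = e^(−0) + e^(−0.27653) + e^(−0.45016) + e^(−1.5402) = 1.0000 + 0.75841 + 0.63753 + 0.21434 = 2.6103.
⟨E⟩ = 19.702 meV, ⟨E²⟩ = 1031.0 meV².
C_V/k_B = (⟨E²⟩ − ⟨E⟩²)/(kT)² = (1031.0 − 388.17)/3868.8 = 0.166.

0.166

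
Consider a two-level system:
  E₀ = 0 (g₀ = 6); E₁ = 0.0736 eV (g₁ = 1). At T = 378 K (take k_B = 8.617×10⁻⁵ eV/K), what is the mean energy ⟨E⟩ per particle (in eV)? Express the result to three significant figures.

k_BT = 8.617×10⁻⁵ × 378 K = 0.032572 eV.
Eᵢ/kT = 0, 2.2596.
Z = Σ gᵢe^(−Eᵢ/kT) = 6·e^(−0) + 1·e^(−2.2596) = 6.0000 + 0.10439 = 6.1044.
⟨E⟩ = Σ Eᵢ gᵢe^(−Eᵢ/kT) / Z = (0·6.0000 + 0.0736·0.10439) / 6.1044 = 0.00126 eV.

0.00126 eV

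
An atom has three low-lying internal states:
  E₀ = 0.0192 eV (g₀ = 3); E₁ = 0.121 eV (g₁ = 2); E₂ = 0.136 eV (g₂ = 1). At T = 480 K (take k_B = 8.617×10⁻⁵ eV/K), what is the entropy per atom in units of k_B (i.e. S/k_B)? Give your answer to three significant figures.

1.35

k_BT = 8.617×10⁻⁵ × 480 K = 0.041362 eV.
Eᵢ/kT = 0.46419, 2.9254, 3.2880.
Z = Σ gᵢe^(−Eᵢ/kT) = 3·e^(−0.46419) + 2·e^(−2.9254) + 1·e^(−3.2880) = 1.8859 + 0.10729 + 0.037328 = 2.0305.
⟨E⟩ = Σ EᵢPᵢ = 0.026726 eV.
S/k_B = ln Z + ⟨E⟩/kT = ln(2.0305) + 0.026726/0.041362 = 0.70828 + 0.64615 = 1.35.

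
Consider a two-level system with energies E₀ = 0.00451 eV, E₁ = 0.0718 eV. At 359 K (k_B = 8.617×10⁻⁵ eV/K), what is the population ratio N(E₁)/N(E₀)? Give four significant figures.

0.1136

k_BT = 8.617×10⁻⁵ × 359 K = 0.0309350 eV.
n₁/n₀ = exp[−(E₁−E₀)/kT] = exp(−(0.06729 eV)/(0.0309350 eV)) = exp(-2.17521) = 0.1136.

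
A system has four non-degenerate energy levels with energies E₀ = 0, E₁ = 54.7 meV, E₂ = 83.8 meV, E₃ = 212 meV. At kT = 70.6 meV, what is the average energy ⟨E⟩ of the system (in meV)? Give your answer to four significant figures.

Eᵢ/kT = 0, 0.774788, 1.18697, 3.00283.
Z = Σ e^(−Eᵢ/kT) = e^(−0) + e^(−0.774788) + e^(−1.18697) + e^(−3.00283) = 1.00000 + 0.460801 + 0.305144 + 0.0496464 = 1.81559.
⟨E⟩ = Σ Eᵢ e^(−Eᵢ/kT) / Z = (0·1.00000 + 54.7·0.460801 + 83.8·0.305144 + 212·0.0496464) / 1.81559 = 33.76 meV.

33.76 meV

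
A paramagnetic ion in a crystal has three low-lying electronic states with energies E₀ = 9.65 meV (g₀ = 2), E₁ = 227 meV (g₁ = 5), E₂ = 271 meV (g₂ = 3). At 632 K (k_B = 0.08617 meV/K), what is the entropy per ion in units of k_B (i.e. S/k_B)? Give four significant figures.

k_BT = 0.08617 × 632 K = 54.4594 meV.
Eᵢ/kT = 0.177196, 4.16824, 4.97618.
Z = Σ gᵢe^(−Eᵢ/kT) = 2·e^(−0.177196) + 5·e^(−4.16824) + 3·e^(−4.97618) = 1.67523 + 0.0773974 + 0.0207011 = 1.77333.
⟨E⟩ = Σ EᵢPᵢ = 22.1872 meV.
S/k_B = ln Z + ⟨E⟩/kT = ln(1.77333) + 22.1872/54.4594 = 0.572859 + 0.407408 = 0.9803.

0.9803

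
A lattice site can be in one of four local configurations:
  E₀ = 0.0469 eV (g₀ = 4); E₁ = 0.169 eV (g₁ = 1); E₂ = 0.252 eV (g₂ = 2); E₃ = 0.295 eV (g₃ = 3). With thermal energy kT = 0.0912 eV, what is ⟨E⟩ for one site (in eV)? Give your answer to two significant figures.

Eᵢ/kT = 0.5143, 1.853, 2.763, 3.235.
Z = Σ gᵢe^(−Eᵢ/kT) = 4·e^(−0.5143) + 1·e^(−1.853) + 2·e^(−2.763) + 3·e^(−3.235) = 2.392 + 0.1568 + 0.1262 + 0.1181 = 2.793.
⟨E⟩ = Σ Eᵢ gᵢe^(−Eᵢ/kT) / Z = (0.0469·2.392 + 0.169·0.1568 + 0.252·0.1262 + 0.295·0.1181) / 2.793 = 0.074 eV.

0.074 eV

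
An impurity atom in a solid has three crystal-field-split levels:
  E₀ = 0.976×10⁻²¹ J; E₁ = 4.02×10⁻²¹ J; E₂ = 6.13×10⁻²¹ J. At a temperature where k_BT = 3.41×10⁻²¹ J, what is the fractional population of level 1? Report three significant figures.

Eᵢ/kT = 0.28622, 1.1789, 1.7977.
Z = Σ e^(−Eᵢ/kT) = e^(−0.28622) + e^(−1.1789) + e^(−1.7977) = 0.75110 + 0.30762 + 0.16568 = 1.2244.
P₁ = e^(−E₁/kT) / Z = 0.30762/1.2244 = 0.251.

0.251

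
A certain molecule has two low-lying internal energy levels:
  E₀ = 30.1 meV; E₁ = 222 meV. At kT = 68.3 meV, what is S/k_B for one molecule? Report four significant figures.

Eᵢ/kT = 0.440703, 3.25037.
Z = Σ e^(−Eᵢ/kT) = e^(−0.440703) + e^(−3.25037) = 0.643584 + 0.0387599 = 0.682344.
⟨E⟩ = Σ EᵢPᵢ = 41.0007 meV.
S/k_B = ln Z + ⟨E⟩/kT = ln(0.682344) + 41.0007/68.3 = -0.382221 + 0.600303 = 0.2181.

0.2181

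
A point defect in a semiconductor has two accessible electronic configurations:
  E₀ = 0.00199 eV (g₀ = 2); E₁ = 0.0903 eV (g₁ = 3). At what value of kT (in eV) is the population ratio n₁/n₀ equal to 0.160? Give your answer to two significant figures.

0.039 eV

n₁/n₀ = (g₁/g₀) exp[−(E₁−E₀)/kT] = 0.160.
⇒ (E₁−E₀)/kT = ln((3/2)/0.160) = ln(9.375) = 2.238.
kT = 0.08831 eV / 2.238 = 0.039 eV.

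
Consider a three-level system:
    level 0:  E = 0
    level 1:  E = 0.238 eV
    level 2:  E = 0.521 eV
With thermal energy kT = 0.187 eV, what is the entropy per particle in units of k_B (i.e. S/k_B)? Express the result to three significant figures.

0.688

Eᵢ/kT = 0, 1.2727, 2.7861.
Z = Σ e^(−Eᵢ/kT) = e^(−0) + e^(−1.2727) + e^(−2.7861) = 1.0000 + 0.28007 + 0.061661 = 1.3417.
⟨E⟩ = Σ EᵢPᵢ = 0.073625 eV.
S/k_B = ln Z + ⟨E⟩/kT = ln(1.3417) + 0.073625/0.187 = 0.29394 + 0.39372 = 0.688.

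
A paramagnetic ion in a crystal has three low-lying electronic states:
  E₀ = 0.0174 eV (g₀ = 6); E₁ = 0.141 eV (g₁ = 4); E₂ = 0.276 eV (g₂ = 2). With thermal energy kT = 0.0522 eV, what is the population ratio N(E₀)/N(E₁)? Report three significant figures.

16.0

n₀/n₁ = (g₀/g₁) exp[−(E₀−E₁)/kT] = (6/4) × exp(−(-0.1236 eV)/(0.0522 eV)) = (6/4) × exp(2.3678) = 16.0.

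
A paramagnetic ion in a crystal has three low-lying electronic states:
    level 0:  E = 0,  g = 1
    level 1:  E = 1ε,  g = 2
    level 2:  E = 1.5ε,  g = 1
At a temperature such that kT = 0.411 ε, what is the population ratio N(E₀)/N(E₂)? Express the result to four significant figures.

n₀/n₂ = (g₀/g₂) exp[−(E₀−E₂)/kT] = (1/1) × exp(−(-1.5ε)/(0.411ε)) = (1/1) × exp(3.64964) = 38.46.

38.46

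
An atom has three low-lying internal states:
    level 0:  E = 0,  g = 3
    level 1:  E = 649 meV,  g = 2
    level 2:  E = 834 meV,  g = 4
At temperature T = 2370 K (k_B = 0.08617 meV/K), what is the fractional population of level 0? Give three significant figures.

0.952

k_BT = 0.08617 × 2370 K = 204.22 meV.
Eᵢ/kT = 0, 3.1779, 4.0838.
Z = Σ gᵢe^(−Eᵢ/kT) = 3·e^(−0) + 2·e^(−3.1779) + 4·e^(−4.0838) = 3.0000 + 0.083346 + 0.067373 = 3.1507.
P₀ = g₀ e^(−E₀/kT) / Z = 3.0000/3.1507 = 0.952.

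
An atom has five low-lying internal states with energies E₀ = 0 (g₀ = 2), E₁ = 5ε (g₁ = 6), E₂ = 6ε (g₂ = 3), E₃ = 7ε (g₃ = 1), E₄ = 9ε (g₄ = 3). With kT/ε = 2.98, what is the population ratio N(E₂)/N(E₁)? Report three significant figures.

n₂/n₁ = (g₂/g₁) exp[−(E₂−E₁)/kT] = (3/6) × exp(−(1ε)/(2.98ε)) = (3/6) × exp(-0.33557) = 0.357.

0.357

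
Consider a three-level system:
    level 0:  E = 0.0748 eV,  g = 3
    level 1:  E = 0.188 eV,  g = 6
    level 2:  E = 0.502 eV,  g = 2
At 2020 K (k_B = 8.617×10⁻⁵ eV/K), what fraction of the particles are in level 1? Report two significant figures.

0.50

k_BT = 8.617×10⁻⁵ × 2020 K = 0.1741 eV.
Eᵢ/kT = 0.4296, 1.080, 2.883.
Z = Σ gᵢe^(−Eᵢ/kT) = 3·e^(−0.4296) + 6·e^(−1.080) + 2·e^(−2.883) = 1.952 + 2.038 + 0.1119 = 4.102.
P₁ = g₁ e^(−E₁/kT) / Z = 2.038/4.102 = 0.50.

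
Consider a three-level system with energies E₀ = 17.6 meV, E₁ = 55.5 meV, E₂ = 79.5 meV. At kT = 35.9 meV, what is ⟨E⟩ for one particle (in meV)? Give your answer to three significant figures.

Eᵢ/kT = 0.49025, 1.5460, 2.2145.
Z = Σ e^(−Eᵢ/kT) = e^(−0.49025) + e^(−1.5460) + e^(−2.2145) = 0.61247 + 0.21310 + 0.10921 = 0.93478.
⟨E⟩ = Σ Eᵢ e^(−Eᵢ/kT) / Z = (17.6·0.61247 + 55.5·0.21310 + 79.5·0.10921) / 0.93478 = 33.5 meV.

33.5 meV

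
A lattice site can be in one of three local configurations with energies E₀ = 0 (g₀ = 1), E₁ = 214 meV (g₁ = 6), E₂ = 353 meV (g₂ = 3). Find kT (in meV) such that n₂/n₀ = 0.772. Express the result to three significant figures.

260 meV

n₂/n₀ = (g₂/g₀) exp[−(E₂−E₀)/kT] = 0.772.
⇒ (E₂−E₀)/kT = ln((3/1)/0.772) = ln(3.8860) = 1.3574.
kT = 353 meV / 1.3574 = 260 meV.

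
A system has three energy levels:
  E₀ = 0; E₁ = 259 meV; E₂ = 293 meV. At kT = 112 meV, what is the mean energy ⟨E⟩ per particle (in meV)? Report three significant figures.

Eᵢ/kT = 0, 2.3125, 2.6161.
Z = Σ e^(−Eᵢ/kT) = e^(−0) + e^(−2.3125) + e^(−2.6161) = 1.0000 + 0.099013 + 0.073087 = 1.1721.
⟨E⟩ = Σ Eᵢ e^(−Eᵢ/kT) / Z = (0·1.0000 + 259·0.099013 + 293·0.073087) / 1.1721 = 40.1 meV.

40.1 meV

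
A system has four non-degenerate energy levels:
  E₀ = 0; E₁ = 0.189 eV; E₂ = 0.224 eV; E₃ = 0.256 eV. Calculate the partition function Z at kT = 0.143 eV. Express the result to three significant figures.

Z = 1.64

Eᵢ/kT = 0, 1.3217, 1.5664, 1.7902.
Z = Σ e^(−Eᵢ/kT) = e^(−0) + e^(−1.3217) + e^(−1.5664) + e^(−1.7902) = 1.0000 + 0.26668 + 0.20880 + 0.16693 = 1.6424.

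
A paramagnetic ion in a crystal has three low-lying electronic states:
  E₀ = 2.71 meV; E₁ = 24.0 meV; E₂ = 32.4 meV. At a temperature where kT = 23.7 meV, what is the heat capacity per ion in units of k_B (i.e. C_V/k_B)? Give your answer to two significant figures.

Eᵢ/kT = 0.1143, 1.013, 1.367.
Z = Σ e^(−Eᵢ/kT) = e^(−0.1143) + e^(−1.013) + e^(−1.367) = 0.8920 + 0.3631 + 0.2549 = 1.510.
⟨E⟩ = 12.84 meV, ⟨E²⟩ = 320.1 meV².
C_V/k_B = (⟨E²⟩ − ⟨E⟩²)/(kT)² = (320.1 − 164.9)/561.7 = 0.28.

0.28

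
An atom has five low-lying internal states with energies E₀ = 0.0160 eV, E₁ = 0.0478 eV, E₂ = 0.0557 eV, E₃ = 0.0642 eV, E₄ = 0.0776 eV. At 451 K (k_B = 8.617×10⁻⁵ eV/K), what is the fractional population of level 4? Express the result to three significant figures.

k_BT = 8.617×10⁻⁵ × 451 K = 0.038863 eV.
Eᵢ/kT = 0.41170, 1.2300, 1.4332, 1.6520, 1.9968.
Z = Σ e^(−Eᵢ/kT) = e^(−0.41170) + e^(−1.2300) + e^(−1.4332) + e^(−1.6520) + e^(−1.9968) = 0.66252 + 0.29229 + 0.23854 + 0.19167 + 0.13577 = 1.5208.
P₄ = e^(−E₄/kT) / Z = 0.13577/1.5208 = 0.0893.

0.0893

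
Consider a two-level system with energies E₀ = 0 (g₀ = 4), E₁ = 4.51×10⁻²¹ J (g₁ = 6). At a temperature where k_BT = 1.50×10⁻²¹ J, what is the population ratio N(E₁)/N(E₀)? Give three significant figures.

0.0742

n₁/n₀ = (g₁/g₀) exp[−(E₁−E₀)/kT] = (6/4) × exp(−(4.51 ×10⁻²¹ J)/(1.50 ×10⁻²¹ J)) = (6/4) × exp(-3.0067) = 0.0742.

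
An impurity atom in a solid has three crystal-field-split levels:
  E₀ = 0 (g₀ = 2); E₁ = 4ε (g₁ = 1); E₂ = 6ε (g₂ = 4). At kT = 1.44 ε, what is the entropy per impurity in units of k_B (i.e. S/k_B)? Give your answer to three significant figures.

0.956

Eᵢ/kT = 0, 2.7778, 4.1667.
Z = Σ gᵢe^(−Eᵢ/kT) = 2·e^(−0) + 1·e^(−2.7778) + 4·e^(−4.1667) = 2.0000 + 0.062175 + 0.062013 = 2.1242.
⟨E⟩ = Σ EᵢPᵢ = 0.29224 ε.
S/k_B = ln Z + ⟨E⟩/kT = ln(2.1242) + 0.29224/1.44 = 0.75340 + 0.20294 = 0.956.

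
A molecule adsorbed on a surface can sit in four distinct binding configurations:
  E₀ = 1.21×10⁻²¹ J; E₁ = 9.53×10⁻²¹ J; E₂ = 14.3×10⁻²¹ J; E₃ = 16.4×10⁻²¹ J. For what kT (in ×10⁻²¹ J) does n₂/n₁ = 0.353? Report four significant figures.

n₂/n₁ = exp[−(E₂−E₁)/kT] = 0.353.
⇒ (E₂−E₁)/kT = ln(1/0.353) = ln(2.83286) = 1.04129.
kT = 4.77 ×10⁻²¹ J / 1.04129 = 4.581 ×10⁻²¹ J.

4.581 ×10⁻²¹ J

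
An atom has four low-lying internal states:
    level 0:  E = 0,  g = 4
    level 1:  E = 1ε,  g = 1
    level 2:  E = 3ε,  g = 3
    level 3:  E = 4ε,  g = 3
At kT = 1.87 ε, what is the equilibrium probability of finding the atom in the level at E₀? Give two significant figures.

Eᵢ/kT = 0, 0.5348, 1.604, 2.139.
Z = Σ gᵢe^(−Eᵢ/kT) = 4·e^(−0) + 1·e^(−0.5348) + 3·e^(−1.604) + 3·e^(−2.139) = 4.000 + 0.5858 + 0.6033 + 0.3533 = 5.542.
P₀ = g₀ e^(−E₀/kT) / Z = 4.000/5.542 = 0.72.

0.72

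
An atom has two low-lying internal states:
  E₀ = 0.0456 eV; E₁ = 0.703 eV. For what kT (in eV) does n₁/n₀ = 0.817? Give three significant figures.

n₁/n₀ = exp[−(E₁−E₀)/kT] = 0.817.
⇒ (E₁−E₀)/kT = ln(1/0.817) = ln(1.2240) = 0.20212.
kT = 0.6574 eV / 0.20212 = 3.25 eV.

3.25 eV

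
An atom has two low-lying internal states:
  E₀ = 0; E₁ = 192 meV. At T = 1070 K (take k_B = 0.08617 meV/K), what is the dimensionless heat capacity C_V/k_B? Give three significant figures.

k_BT = 0.08617 × 1070 K = 92.202 meV.
Eᵢ/kT = 0, 2.0824.
Z = Σ e^(−Eᵢ/kT) = e^(−0) + e^(−2.0824) = 1.0000 + 0.12463 = 1.1246.
⟨E⟩ = 21.278 meV, ⟨E²⟩ = 4085.3 meV².
C_V/k_B = (⟨E²⟩ − ⟨E⟩²)/(kT)² = (4085.3 − 452.75)/8501.2 = 0.427.

0.427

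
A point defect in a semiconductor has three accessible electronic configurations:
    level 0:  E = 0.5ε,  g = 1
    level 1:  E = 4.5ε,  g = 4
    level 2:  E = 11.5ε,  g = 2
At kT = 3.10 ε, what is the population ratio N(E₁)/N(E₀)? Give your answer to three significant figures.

n₁/n₀ = (g₁/g₀) exp[−(E₁−E₀)/kT] = (4/1) × exp(−(4.0ε)/(3.10ε)) = (4/1) × exp(-1.2903) = 1.10.

1.10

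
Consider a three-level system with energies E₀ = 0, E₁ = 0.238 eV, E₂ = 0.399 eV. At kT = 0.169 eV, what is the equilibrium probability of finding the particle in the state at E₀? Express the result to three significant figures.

0.747

Eᵢ/kT = 0, 1.4083, 2.3609.
Z = Σ e^(−Eᵢ/kT) = e^(−0) + e^(−1.4083) + e^(−2.3609) = 1.0000 + 0.24456 + 0.094335 = 1.3389.
P₀ = e^(−E₀/kT) / Z = 1.0000/1.3389 = 0.747.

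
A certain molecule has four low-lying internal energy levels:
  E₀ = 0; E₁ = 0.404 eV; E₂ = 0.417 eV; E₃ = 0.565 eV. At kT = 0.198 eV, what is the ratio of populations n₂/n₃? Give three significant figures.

2.11

n₂/n₃ = exp[−(E₂−E₃)/kT] = exp(−(-0.148 eV)/(0.198 eV)) = exp(0.74747) = 2.11.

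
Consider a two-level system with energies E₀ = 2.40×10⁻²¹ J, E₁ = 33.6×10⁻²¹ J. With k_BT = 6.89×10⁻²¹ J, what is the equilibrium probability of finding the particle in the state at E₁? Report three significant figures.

Eᵢ/kT = 0.34833, 4.8766.
Z = Σ e^(−Eᵢ/kT) = e^(−0.34833) + e^(−4.8766) = 0.70587 + 0.0076229 = 0.71349.
P₁ = e^(−E₁/kT) / Z = 0.0076229/0.71349 = 0.0107.

0.0107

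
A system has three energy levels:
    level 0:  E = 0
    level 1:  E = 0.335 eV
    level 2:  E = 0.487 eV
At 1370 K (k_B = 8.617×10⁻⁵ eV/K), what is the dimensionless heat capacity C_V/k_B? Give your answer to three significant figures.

k_BT = 8.617×10⁻⁵ × 1370 K = 0.11805 eV.
Eᵢ/kT = 0, 2.8378, 4.1254.
Z = Σ e^(−Eᵢ/kT) = e^(−0) + e^(−2.8378) + e^(−4.1254) = 1.0000 + 0.058554 + 0.016157 = 1.0747.
⟨E⟩ = 0.025574 eV, ⟨E²⟩ = 0.0096801 eV².
C_V/k_B = (⟨E²⟩ − ⟨E⟩²)/(kT)² = (0.0096801 − 0.00065403)/0.013936 = 0.648.

0.648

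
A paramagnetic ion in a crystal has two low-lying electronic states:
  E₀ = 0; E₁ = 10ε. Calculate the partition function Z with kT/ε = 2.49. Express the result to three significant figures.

Z = 1.02

Eᵢ/kT = 0, 4.0161.
Z = Σ e^(−Eᵢ/kT) = e^(−0) + e^(−4.0161) = 1.0000 + 0.018023 = 1.0180.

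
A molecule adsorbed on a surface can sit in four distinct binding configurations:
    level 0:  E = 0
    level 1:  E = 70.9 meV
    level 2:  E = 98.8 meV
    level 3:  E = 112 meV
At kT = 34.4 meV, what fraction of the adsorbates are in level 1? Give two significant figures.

Eᵢ/kT = 0, 2.061, 2.872, 3.256.
Z = Σ e^(−Eᵢ/kT) = e^(−0) + e^(−2.061) + e^(−2.872) + e^(−3.256) = 1.000 + 0.1273 + 0.05659 + 0.03854 = 1.222.
P₁ = e^(−E₁/kT) / Z = 0.1273/1.222 = 0.10.

0.10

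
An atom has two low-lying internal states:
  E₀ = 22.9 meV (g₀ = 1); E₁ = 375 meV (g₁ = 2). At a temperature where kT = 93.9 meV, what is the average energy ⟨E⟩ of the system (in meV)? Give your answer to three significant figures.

Eᵢ/kT = 0.24388, 3.9936.
Z = Σ gᵢe^(−Eᵢ/kT) = 1·e^(−0.24388) + 2·e^(−3.9936) = 0.78358 + 0.036866 = 0.82045.
⟨E⟩ = Σ Eᵢ gᵢe^(−Eᵢ/kT) / Z = (22.9·0.78358 + 375·0.036866) / 0.82045 = 38.7 meV.

38.7 meV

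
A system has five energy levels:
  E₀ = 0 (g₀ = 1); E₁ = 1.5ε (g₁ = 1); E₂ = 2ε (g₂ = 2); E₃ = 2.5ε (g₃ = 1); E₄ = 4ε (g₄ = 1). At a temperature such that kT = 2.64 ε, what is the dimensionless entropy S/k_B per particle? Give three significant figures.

Eᵢ/kT = 0, 0.56818, 0.75758, 0.94697, 1.5152.
Z = Σ gᵢe^(−Eᵢ/kT) = 1·e^(−0) + 1·e^(−0.56818) + 2·e^(−0.75758) + 1·e^(−0.94697) + 1·e^(−1.5152) = 1.0000 + 0.56656 + 0.93760 + 0.38791 + 0.21976 = 3.1118.
⟨E⟩ = Σ EᵢPᵢ = 1.4698 ε.
S/k_B = ln Z + ⟨E⟩/kT = ln(3.1118) + 1.4698/2.64 = 1.1352 + 0.55674 = 1.69.

1.69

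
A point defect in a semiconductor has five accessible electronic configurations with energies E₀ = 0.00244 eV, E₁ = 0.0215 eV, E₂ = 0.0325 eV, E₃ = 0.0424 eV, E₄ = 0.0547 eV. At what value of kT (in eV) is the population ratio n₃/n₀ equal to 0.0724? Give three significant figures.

n₃/n₀ = exp[−(E₃−E₀)/kT] = 0.0724.
⇒ (E₃−E₀)/kT = ln(1/0.0724) = ln(13.812) = 2.6255.
kT = 0.03996 eV / 2.6255 = 0.0152 eV.

0.0152 eV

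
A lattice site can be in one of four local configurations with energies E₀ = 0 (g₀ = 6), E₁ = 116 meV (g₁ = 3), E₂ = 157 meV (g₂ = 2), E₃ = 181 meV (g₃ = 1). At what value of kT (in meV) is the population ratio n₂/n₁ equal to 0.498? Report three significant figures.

141 meV

n₂/n₁ = (g₂/g₁) exp[−(E₂−E₁)/kT] = 0.498.
⇒ (E₂−E₁)/kT = ln((2/3)/0.498) = ln(1.3387) = 0.29170.
kT = 41 meV / 0.29170 = 141 meV.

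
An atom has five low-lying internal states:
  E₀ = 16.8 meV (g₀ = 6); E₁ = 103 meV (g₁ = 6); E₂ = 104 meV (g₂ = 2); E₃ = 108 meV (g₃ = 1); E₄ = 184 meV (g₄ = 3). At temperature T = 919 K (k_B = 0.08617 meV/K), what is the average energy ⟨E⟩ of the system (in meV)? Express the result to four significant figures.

k_BT = 0.08617 × 919 K = 79.1902 meV.
Eᵢ/kT = 0.212147, 1.30067, 1.31329, 1.36381, 2.32352.
Z = Σ gᵢe^(−Eᵢ/kT) = 6·e^(−0.212147) + 6·e^(−1.30067) + 2·e^(−1.31329) + 1·e^(−1.36381) + 3·e^(−2.32352) = 4.85307 + 1.63410 + 0.537868 + 0.255685 + 0.293785 = 7.57451.
⟨E⟩ = Σ Eᵢ gᵢe^(−Eᵢ/kT) / Z = (16.8·4.85307 + 103·1.63410 + 104·0.537868 + 108·0.255685 + 184·0.293785) / 7.57451 = 51.15 meV.

51.15 meV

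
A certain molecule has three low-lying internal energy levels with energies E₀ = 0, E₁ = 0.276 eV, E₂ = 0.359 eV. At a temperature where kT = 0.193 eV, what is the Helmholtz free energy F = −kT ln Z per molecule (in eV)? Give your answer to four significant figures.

-0.06424 eV

Eᵢ/kT = 0, 1.43005, 1.86010.
Z = Σ e^(−Eᵢ/kT) = e^(−0) + e^(−1.43005) + e^(−1.86010) = 1.00000 + 0.239297 + 0.155657 = 1.39495.
F = −kT ln Z = −0.193 × ln(1.39495) = −0.193 × 0.332859 = -0.06424 eV.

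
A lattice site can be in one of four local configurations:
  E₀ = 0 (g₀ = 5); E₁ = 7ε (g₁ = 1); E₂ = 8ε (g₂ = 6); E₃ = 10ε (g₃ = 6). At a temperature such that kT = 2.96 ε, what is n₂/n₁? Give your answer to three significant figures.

n₂/n₁ = (g₂/g₁) exp[−(E₂−E₁)/kT] = (6/1) × exp(−(1ε)/(2.96ε)) = (6/1) × exp(-0.33784) = 4.28.

4.28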